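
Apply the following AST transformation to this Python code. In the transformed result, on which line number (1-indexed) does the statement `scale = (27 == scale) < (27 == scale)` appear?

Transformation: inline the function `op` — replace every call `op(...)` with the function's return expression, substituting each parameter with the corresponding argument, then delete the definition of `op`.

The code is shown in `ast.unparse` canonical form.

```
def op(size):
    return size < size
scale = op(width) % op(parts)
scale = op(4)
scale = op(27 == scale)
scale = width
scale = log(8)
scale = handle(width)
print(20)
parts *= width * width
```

Transformed code:
scale = (width < width) % (parts < parts)
scale = 4 < 4
scale = (27 == scale) < (27 == scale)
scale = width
scale = log(8)
scale = handle(width)
print(20)
parts *= width * width

3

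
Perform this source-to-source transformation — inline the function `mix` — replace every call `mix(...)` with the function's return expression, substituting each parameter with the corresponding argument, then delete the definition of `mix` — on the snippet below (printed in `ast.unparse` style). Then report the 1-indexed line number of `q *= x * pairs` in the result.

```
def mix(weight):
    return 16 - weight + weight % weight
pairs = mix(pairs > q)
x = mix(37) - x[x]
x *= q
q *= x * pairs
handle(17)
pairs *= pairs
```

4

Transformed code:
pairs = 16 - (pairs > q) + (pairs > q) % (pairs > q)
x = 16 - 37 + 37 % 37 - x[x]
x *= q
q *= x * pairs
handle(17)
pairs *= pairs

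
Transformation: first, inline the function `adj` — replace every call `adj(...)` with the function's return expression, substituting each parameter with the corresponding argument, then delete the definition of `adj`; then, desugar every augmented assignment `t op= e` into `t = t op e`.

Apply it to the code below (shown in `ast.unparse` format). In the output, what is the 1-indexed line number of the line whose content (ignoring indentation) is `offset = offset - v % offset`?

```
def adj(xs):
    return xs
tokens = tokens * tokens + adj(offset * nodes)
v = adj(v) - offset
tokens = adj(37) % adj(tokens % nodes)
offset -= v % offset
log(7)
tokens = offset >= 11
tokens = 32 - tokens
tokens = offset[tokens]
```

4

Transformed code:
tokens = tokens * tokens + offset * nodes
v = v - offset
tokens = 37 % (tokens % nodes)
offset = offset - v % offset
log(7)
tokens = offset >= 11
tokens = 32 - tokens
tokens = offset[tokens]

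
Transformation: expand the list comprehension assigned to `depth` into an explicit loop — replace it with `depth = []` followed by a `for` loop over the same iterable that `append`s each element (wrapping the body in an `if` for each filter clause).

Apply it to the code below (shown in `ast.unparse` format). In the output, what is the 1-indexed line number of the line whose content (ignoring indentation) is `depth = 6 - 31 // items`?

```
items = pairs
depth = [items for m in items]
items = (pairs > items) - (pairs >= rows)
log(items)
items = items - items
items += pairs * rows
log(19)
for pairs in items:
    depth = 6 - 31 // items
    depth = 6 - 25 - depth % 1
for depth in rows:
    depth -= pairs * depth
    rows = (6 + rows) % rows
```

Transformed code:
items = pairs
depth = []
for m in items:
    depth.append(items)
items = (pairs > items) - (pairs >= rows)
log(items)
items = items - items
items += pairs * rows
log(19)
for pairs in items:
    depth = 6 - 31 // items
    depth = 6 - 25 - depth % 1
for depth in rows:
    depth -= pairs * depth
    rows = (6 + rows) % rows

11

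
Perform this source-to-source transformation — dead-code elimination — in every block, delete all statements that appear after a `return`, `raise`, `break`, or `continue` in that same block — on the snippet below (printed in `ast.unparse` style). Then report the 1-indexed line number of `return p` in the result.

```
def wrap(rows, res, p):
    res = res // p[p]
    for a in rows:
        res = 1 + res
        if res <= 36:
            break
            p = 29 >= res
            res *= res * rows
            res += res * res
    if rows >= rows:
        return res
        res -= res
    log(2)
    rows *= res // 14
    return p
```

11

Transformed code:
def wrap(rows, res, p):
    res = res // p[p]
    for a in rows:
        res = 1 + res
        if res <= 36:
            break
    if rows >= rows:
        return res
    log(2)
    rows *= res // 14
    return p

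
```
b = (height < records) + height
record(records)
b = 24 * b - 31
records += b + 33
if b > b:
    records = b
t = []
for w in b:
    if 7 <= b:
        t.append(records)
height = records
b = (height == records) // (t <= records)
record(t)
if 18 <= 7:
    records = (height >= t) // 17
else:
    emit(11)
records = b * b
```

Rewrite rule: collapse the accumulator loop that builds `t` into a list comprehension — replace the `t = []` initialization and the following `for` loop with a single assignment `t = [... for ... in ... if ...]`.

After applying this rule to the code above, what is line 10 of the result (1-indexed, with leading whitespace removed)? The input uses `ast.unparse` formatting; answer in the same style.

record(t)

Transformed code:
b = (height < records) + height
record(records)
b = 24 * b - 31
records += b + 33
if b > b:
    records = b
t = [records for w in b if 7 <= b]
height = records
b = (height == records) // (t <= records)
record(t)
if 18 <= 7:
    records = (height >= t) // 17
else:
    emit(11)
records = b * b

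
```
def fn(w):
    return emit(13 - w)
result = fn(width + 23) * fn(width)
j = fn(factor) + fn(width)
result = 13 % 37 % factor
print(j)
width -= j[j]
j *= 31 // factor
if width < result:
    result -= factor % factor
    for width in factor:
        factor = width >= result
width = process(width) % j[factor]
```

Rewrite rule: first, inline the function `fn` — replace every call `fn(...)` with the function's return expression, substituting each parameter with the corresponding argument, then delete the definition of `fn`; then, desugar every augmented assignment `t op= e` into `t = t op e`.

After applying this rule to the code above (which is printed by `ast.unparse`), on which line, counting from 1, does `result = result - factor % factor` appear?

8

Transformed code:
result = emit(13 - (width + 23)) * emit(13 - width)
j = emit(13 - factor) + emit(13 - width)
result = 13 % 37 % factor
print(j)
width = width - j[j]
j = j * (31 // factor)
if width < result:
    result = result - factor % factor
    for width in factor:
        factor = width >= result
width = process(width) % j[factor]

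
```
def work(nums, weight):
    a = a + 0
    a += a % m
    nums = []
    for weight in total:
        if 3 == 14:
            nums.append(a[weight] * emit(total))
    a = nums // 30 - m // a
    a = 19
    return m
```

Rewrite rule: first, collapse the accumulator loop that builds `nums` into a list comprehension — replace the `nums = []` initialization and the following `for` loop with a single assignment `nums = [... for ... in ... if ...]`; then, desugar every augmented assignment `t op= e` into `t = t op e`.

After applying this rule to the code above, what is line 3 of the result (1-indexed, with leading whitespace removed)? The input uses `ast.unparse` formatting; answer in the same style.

a = a + a % m

Transformed code:
def work(nums, weight):
    a = a + 0
    a = a + a % m
    nums = [a[weight] * emit(total) for weight in total if 3 == 14]
    a = nums // 30 - m // a
    a = 19
    return m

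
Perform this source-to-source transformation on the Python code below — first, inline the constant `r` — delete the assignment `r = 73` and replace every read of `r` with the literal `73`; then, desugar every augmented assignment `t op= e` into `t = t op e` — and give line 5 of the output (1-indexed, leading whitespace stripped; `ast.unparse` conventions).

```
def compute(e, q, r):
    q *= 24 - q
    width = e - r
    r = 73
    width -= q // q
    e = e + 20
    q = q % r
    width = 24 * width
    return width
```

e = e + 20

Transformed code:
def compute(e, q, r):
    q = q * (24 - q)
    width = e - 73
    width = width - q // q
    e = e + 20
    q = q % 73
    width = 24 * width
    return width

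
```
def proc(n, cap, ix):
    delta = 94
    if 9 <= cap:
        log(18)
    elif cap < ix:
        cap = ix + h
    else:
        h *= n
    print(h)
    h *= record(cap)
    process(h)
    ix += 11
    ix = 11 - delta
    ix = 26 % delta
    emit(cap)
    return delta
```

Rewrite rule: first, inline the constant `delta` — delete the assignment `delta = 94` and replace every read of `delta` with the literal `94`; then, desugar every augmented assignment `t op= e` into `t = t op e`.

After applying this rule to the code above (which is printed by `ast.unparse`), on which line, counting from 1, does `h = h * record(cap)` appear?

9

Transformed code:
def proc(n, cap, ix):
    if 9 <= cap:
        log(18)
    elif cap < ix:
        cap = ix + h
    else:
        h = h * n
    print(h)
    h = h * record(cap)
    process(h)
    ix = ix + 11
    ix = 11 - 94
    ix = 26 % 94
    emit(cap)
    return 94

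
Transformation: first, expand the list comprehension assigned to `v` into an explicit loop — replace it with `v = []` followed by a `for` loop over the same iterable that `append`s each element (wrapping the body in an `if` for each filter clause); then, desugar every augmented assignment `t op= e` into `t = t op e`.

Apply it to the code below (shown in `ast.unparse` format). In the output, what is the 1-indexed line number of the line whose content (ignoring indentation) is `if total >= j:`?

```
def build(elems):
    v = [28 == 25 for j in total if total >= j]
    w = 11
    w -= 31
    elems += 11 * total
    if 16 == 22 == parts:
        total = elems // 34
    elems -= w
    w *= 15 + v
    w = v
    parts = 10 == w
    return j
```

4

Transformed code:
def build(elems):
    v = []
    for j in total:
        if total >= j:
            v.append(28 == 25)
    w = 11
    w = w - 31
    elems = elems + 11 * total
    if 16 == 22 == parts:
        total = elems // 34
    elems = elems - w
    w = w * (15 + v)
    w = v
    parts = 10 == w
    return j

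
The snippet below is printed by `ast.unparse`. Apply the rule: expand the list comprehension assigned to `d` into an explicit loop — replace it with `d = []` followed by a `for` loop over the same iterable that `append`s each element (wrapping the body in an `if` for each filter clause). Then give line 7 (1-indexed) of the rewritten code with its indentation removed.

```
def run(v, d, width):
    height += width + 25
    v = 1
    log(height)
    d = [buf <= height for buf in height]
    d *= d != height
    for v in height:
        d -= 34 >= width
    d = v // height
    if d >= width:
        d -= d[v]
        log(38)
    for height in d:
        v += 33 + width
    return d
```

d.append(buf <= height)

Transformed code:
def run(v, d, width):
    height += width + 25
    v = 1
    log(height)
    d = []
    for buf in height:
        d.append(buf <= height)
    d *= d != height
    for v in height:
        d -= 34 >= width
    d = v // height
    if d >= width:
        d -= d[v]
        log(38)
    for height in d:
        v += 33 + width
    return d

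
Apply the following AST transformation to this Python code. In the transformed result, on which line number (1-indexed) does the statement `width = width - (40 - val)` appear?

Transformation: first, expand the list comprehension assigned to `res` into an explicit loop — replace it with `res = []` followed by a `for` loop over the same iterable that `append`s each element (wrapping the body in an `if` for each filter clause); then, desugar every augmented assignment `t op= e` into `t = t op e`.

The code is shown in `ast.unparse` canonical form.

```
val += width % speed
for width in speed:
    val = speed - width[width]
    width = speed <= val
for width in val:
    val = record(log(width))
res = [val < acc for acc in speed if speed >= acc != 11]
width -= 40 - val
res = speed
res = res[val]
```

Transformed code:
val = val + width % speed
for width in speed:
    val = speed - width[width]
    width = speed <= val
for width in val:
    val = record(log(width))
res = []
for acc in speed:
    if speed >= acc != 11:
        res.append(val < acc)
width = width - (40 - val)
res = speed
res = res[val]

11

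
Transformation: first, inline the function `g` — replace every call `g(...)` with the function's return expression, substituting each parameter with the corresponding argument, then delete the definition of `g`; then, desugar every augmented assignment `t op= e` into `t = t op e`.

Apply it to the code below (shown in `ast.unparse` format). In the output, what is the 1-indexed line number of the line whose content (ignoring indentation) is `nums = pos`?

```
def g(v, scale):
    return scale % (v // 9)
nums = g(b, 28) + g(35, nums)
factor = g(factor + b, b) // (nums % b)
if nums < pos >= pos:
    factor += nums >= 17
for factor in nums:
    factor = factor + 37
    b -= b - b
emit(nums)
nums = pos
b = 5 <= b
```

Transformed code:
nums = 28 % (b // 9) + nums % (35 // 9)
factor = b % ((factor + b) // 9) // (nums % b)
if nums < pos >= pos:
    factor = factor + (nums >= 17)
for factor in nums:
    factor = factor + 37
    b = b - (b - b)
emit(nums)
nums = pos
b = 5 <= b

9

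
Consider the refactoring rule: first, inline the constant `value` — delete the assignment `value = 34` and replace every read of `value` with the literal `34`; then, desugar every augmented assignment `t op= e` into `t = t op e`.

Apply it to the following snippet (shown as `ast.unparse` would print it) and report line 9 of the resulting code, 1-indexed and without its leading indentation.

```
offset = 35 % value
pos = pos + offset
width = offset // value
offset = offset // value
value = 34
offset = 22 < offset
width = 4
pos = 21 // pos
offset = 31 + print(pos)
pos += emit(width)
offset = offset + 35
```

Transformed code:
offset = 35 % 34
pos = pos + offset
width = offset // 34
offset = offset // 34
offset = 22 < offset
width = 4
pos = 21 // pos
offset = 31 + print(pos)
pos = pos + emit(width)
offset = offset + 35

pos = pos + emit(width)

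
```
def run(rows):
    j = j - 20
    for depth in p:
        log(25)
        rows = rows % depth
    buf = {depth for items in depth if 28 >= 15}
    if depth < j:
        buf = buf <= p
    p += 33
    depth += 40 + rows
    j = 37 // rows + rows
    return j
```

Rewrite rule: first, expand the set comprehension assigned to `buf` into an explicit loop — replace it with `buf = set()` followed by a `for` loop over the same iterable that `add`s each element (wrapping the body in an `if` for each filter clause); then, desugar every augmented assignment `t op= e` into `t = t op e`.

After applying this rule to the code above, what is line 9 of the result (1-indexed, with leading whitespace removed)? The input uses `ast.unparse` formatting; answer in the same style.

Transformed code:
def run(rows):
    j = j - 20
    for depth in p:
        log(25)
        rows = rows % depth
    buf = set()
    for items in depth:
        if 28 >= 15:
            buf.add(depth)
    if depth < j:
        buf = buf <= p
    p = p + 33
    depth = depth + (40 + rows)
    j = 37 // rows + rows
    return j

buf.add(depth)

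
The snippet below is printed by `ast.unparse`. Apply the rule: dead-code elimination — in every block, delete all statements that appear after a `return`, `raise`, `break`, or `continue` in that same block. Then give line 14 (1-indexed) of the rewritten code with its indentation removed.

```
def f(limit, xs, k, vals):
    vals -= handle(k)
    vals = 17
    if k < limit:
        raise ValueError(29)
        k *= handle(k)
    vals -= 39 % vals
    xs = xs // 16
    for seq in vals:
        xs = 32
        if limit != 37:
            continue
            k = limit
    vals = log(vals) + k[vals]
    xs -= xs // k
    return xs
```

Transformed code:
def f(limit, xs, k, vals):
    vals -= handle(k)
    vals = 17
    if k < limit:
        raise ValueError(29)
    vals -= 39 % vals
    xs = xs // 16
    for seq in vals:
        xs = 32
        if limit != 37:
            continue
    vals = log(vals) + k[vals]
    xs -= xs // k
    return xs

return xs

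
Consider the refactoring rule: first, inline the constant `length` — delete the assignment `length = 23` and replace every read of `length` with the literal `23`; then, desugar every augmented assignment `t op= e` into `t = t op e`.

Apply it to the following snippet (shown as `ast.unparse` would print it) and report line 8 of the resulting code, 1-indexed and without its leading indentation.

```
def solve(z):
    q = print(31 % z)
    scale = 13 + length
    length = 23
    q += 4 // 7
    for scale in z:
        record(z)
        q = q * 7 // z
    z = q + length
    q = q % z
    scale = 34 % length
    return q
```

Transformed code:
def solve(z):
    q = print(31 % z)
    scale = 13 + 23
    q = q + 4 // 7
    for scale in z:
        record(z)
        q = q * 7 // z
    z = q + 23
    q = q % z
    scale = 34 % 23
    return q

z = q + 23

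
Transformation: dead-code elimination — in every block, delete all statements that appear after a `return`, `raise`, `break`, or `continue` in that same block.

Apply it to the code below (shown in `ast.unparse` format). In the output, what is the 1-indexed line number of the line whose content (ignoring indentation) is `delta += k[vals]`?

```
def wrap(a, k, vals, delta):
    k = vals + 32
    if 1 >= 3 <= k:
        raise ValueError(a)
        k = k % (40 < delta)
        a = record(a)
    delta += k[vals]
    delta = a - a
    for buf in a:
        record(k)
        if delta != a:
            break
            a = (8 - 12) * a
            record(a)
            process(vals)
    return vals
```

Transformed code:
def wrap(a, k, vals, delta):
    k = vals + 32
    if 1 >= 3 <= k:
        raise ValueError(a)
    delta += k[vals]
    delta = a - a
    for buf in a:
        record(k)
        if delta != a:
            break
    return vals

5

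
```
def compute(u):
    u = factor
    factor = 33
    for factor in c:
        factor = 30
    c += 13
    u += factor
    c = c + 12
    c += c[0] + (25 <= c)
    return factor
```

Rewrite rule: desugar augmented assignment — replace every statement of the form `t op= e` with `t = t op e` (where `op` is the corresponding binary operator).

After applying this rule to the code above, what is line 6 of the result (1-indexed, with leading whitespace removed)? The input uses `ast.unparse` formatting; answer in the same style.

Transformed code:
def compute(u):
    u = factor
    factor = 33
    for factor in c:
        factor = 30
    c = c + 13
    u = u + factor
    c = c + 12
    c = c + (c[0] + (25 <= c))
    return factor

c = c + 13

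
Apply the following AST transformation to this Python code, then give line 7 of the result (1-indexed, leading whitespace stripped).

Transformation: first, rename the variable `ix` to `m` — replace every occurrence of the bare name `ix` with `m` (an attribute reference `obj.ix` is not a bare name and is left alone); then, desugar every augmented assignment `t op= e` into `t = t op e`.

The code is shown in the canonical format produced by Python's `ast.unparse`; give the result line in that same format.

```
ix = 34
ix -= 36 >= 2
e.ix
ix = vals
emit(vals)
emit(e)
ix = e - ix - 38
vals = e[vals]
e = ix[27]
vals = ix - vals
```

Transformed code:
m = 34
m = m - (36 >= 2)
e.ix
m = vals
emit(vals)
emit(e)
m = e - m - 38
vals = e[vals]
e = m[27]
vals = m - vals

m = e - m - 38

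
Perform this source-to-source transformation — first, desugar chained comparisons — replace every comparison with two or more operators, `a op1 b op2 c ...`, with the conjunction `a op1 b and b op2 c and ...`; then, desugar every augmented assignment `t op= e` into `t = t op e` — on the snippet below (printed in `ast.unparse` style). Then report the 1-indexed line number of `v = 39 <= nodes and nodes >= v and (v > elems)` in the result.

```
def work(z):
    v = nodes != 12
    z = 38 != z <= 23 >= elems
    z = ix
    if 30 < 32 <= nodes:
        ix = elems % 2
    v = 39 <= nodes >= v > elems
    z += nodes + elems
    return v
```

7

Transformed code:
def work(z):
    v = nodes != 12
    z = 38 != z and z <= 23 and (23 >= elems)
    z = ix
    if 30 < 32 and 32 <= nodes:
        ix = elems % 2
    v = 39 <= nodes and nodes >= v and (v > elems)
    z = z + (nodes + elems)
    return v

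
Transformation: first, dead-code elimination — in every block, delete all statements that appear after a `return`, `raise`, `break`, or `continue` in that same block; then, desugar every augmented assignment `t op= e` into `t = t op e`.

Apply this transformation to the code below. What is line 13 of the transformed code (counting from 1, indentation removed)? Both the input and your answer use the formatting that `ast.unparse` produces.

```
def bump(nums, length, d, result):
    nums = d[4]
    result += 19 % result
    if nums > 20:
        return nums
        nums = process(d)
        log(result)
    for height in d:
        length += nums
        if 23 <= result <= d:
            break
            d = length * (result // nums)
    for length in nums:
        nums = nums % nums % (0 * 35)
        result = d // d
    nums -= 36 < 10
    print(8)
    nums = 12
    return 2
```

nums = nums - (36 < 10)

Transformed code:
def bump(nums, length, d, result):
    nums = d[4]
    result = result + 19 % result
    if nums > 20:
        return nums
    for height in d:
        length = length + nums
        if 23 <= result <= d:
            break
    for length in nums:
        nums = nums % nums % (0 * 35)
        result = d // d
    nums = nums - (36 < 10)
    print(8)
    nums = 12
    return 2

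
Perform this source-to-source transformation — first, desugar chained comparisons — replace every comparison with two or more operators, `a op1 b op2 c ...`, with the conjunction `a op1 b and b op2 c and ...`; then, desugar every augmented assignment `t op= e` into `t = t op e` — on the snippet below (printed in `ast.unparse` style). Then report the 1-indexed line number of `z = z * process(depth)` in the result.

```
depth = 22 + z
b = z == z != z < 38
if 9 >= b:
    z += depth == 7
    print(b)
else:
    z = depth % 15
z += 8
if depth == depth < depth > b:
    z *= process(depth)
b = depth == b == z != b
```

10

Transformed code:
depth = 22 + z
b = z == z and z != z and (z < 38)
if 9 >= b:
    z = z + (depth == 7)
    print(b)
else:
    z = depth % 15
z = z + 8
if depth == depth and depth < depth and (depth > b):
    z = z * process(depth)
b = depth == b and b == z and (z != b)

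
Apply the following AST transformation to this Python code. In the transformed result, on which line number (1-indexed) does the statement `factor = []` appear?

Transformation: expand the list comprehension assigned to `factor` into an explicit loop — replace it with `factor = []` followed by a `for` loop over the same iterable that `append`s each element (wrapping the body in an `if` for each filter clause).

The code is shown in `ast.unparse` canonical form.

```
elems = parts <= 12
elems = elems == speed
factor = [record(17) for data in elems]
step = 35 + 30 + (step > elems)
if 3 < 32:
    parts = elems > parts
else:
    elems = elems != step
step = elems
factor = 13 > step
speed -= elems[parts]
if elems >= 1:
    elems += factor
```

Transformed code:
elems = parts <= 12
elems = elems == speed
factor = []
for data in elems:
    factor.append(record(17))
step = 35 + 30 + (step > elems)
if 3 < 32:
    parts = elems > parts
else:
    elems = elems != step
step = elems
factor = 13 > step
speed -= elems[parts]
if elems >= 1:
    elems += factor

3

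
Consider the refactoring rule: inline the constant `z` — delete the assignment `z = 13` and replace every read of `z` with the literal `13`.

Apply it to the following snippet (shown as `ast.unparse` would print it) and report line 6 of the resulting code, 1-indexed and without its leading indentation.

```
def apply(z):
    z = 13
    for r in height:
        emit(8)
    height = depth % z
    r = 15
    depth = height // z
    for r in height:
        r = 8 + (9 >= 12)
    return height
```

depth = height // 13

Transformed code:
def apply(z):
    for r in height:
        emit(8)
    height = depth % 13
    r = 15
    depth = height // 13
    for r in height:
        r = 8 + (9 >= 12)
    return height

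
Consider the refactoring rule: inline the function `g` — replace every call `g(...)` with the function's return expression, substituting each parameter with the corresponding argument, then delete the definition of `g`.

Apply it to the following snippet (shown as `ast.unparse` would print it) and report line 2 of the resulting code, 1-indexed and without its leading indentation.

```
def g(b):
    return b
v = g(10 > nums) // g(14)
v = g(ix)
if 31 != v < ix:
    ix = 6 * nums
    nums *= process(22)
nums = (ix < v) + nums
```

v = ix

Transformed code:
v = (10 > nums) // 14
v = ix
if 31 != v < ix:
    ix = 6 * nums
    nums *= process(22)
nums = (ix < v) + nums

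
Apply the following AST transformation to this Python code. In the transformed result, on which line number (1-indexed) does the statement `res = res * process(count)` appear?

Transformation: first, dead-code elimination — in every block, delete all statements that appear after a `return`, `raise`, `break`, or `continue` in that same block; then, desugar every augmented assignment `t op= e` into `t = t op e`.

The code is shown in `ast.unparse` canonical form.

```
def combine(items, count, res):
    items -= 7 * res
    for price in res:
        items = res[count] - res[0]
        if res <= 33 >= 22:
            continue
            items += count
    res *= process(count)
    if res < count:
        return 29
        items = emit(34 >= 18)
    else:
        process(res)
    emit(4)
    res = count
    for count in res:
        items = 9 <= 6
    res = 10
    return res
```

7

Transformed code:
def combine(items, count, res):
    items = items - 7 * res
    for price in res:
        items = res[count] - res[0]
        if res <= 33 >= 22:
            continue
    res = res * process(count)
    if res < count:
        return 29
    else:
        process(res)
    emit(4)
    res = count
    for count in res:
        items = 9 <= 6
    res = 10
    return res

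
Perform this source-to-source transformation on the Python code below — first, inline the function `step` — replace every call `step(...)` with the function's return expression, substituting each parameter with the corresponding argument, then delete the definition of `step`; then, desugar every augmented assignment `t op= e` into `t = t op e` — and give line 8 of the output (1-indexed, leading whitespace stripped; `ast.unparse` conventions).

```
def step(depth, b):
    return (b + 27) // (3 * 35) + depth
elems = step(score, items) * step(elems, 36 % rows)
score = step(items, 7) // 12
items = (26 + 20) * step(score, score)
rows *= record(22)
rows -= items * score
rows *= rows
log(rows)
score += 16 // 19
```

score = score + 16 // 19

Transformed code:
elems = ((items + 27) // (3 * 35) + score) * ((36 % rows + 27) // (3 * 35) + elems)
score = ((7 + 27) // (3 * 35) + items) // 12
items = (26 + 20) * ((score + 27) // (3 * 35) + score)
rows = rows * record(22)
rows = rows - items * score
rows = rows * rows
log(rows)
score = score + 16 // 19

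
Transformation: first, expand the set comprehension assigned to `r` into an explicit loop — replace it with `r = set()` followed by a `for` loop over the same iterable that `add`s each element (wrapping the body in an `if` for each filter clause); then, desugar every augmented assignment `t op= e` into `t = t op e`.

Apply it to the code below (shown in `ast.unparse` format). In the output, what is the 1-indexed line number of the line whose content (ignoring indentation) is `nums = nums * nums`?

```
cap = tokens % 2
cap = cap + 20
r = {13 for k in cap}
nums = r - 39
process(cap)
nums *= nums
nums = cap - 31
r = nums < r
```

Transformed code:
cap = tokens % 2
cap = cap + 20
r = set()
for k in cap:
    r.add(13)
nums = r - 39
process(cap)
nums = nums * nums
nums = cap - 31
r = nums < r

8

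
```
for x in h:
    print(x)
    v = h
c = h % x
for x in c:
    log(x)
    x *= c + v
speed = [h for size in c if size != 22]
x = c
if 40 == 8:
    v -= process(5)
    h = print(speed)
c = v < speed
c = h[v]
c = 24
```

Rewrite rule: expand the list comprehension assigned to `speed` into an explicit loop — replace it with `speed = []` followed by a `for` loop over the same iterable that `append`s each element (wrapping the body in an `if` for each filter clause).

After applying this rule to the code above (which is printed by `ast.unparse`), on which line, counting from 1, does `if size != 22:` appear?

Transformed code:
for x in h:
    print(x)
    v = h
c = h % x
for x in c:
    log(x)
    x *= c + v
speed = []
for size in c:
    if size != 22:
        speed.append(h)
x = c
if 40 == 8:
    v -= process(5)
    h = print(speed)
c = v < speed
c = h[v]
c = 24

10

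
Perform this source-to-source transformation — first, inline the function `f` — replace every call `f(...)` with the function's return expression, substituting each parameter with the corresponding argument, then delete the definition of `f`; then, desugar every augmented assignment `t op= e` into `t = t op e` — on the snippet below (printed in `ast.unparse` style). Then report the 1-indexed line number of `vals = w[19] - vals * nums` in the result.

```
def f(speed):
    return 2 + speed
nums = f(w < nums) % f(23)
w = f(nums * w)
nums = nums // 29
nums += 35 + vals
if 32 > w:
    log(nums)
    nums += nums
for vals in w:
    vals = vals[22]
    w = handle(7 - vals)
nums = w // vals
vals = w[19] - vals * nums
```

Transformed code:
nums = (2 + (w < nums)) % (2 + 23)
w = 2 + nums * w
nums = nums // 29
nums = nums + (35 + vals)
if 32 > w:
    log(nums)
    nums = nums + nums
for vals in w:
    vals = vals[22]
    w = handle(7 - vals)
nums = w // vals
vals = w[19] - vals * nums

12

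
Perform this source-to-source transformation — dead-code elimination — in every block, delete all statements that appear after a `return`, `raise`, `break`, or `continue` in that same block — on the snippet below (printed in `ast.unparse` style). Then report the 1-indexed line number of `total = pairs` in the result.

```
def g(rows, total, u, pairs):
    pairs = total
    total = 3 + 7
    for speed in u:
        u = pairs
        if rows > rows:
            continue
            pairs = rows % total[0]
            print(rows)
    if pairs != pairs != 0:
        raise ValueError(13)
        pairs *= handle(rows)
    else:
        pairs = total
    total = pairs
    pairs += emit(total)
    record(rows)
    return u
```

12

Transformed code:
def g(rows, total, u, pairs):
    pairs = total
    total = 3 + 7
    for speed in u:
        u = pairs
        if rows > rows:
            continue
    if pairs != pairs != 0:
        raise ValueError(13)
    else:
        pairs = total
    total = pairs
    pairs += emit(total)
    record(rows)
    return u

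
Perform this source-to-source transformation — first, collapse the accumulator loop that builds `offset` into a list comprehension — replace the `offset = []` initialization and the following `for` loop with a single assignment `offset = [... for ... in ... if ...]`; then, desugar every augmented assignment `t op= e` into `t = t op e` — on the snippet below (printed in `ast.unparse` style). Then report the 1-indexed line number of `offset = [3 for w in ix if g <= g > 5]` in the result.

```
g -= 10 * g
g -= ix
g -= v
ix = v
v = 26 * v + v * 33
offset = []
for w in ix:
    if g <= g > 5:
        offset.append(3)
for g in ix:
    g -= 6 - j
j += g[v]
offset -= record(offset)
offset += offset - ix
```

6

Transformed code:
g = g - 10 * g
g = g - ix
g = g - v
ix = v
v = 26 * v + v * 33
offset = [3 for w in ix if g <= g > 5]
for g in ix:
    g = g - (6 - j)
j = j + g[v]
offset = offset - record(offset)
offset = offset + (offset - ix)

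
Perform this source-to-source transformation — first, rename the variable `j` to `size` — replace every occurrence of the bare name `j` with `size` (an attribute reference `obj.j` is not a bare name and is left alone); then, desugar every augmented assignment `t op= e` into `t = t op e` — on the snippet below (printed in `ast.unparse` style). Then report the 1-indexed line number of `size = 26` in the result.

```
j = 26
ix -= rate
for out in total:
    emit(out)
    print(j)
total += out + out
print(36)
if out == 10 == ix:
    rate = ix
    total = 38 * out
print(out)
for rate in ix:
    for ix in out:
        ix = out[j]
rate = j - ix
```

1

Transformed code:
size = 26
ix = ix - rate
for out in total:
    emit(out)
    print(size)
total = total + (out + out)
print(36)
if out == 10 == ix:
    rate = ix
    total = 38 * out
print(out)
for rate in ix:
    for ix in out:
        ix = out[size]
rate = size - ix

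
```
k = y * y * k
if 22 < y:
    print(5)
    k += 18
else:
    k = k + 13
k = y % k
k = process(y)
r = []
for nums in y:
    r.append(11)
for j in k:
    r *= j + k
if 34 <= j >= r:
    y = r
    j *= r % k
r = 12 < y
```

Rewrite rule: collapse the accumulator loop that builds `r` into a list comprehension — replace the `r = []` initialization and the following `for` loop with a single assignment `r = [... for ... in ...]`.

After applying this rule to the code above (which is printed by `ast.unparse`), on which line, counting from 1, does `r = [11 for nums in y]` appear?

9

Transformed code:
k = y * y * k
if 22 < y:
    print(5)
    k += 18
else:
    k = k + 13
k = y % k
k = process(y)
r = [11 for nums in y]
for j in k:
    r *= j + k
if 34 <= j >= r:
    y = r
    j *= r % k
r = 12 < y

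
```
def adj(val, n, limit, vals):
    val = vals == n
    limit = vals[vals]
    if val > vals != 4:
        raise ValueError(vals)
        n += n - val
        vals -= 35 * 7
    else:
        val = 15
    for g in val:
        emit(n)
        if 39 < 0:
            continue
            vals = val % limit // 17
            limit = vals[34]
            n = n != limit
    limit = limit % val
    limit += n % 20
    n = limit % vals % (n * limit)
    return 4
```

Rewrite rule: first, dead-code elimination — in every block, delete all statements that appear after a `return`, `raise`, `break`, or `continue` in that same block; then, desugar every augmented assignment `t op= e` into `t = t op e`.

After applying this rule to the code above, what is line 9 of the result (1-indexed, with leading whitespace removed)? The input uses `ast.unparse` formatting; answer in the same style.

Transformed code:
def adj(val, n, limit, vals):
    val = vals == n
    limit = vals[vals]
    if val > vals != 4:
        raise ValueError(vals)
    else:
        val = 15
    for g in val:
        emit(n)
        if 39 < 0:
            continue
    limit = limit % val
    limit = limit + n % 20
    n = limit % vals % (n * limit)
    return 4

emit(n)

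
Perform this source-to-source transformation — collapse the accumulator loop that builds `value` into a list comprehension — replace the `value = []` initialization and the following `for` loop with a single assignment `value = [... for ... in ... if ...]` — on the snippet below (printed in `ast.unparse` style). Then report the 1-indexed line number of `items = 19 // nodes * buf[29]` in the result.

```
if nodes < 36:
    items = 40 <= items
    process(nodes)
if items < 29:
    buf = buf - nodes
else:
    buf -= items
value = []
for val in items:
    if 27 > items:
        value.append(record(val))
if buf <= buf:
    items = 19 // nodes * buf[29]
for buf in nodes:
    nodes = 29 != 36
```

10

Transformed code:
if nodes < 36:
    items = 40 <= items
    process(nodes)
if items < 29:
    buf = buf - nodes
else:
    buf -= items
value = [record(val) for val in items if 27 > items]
if buf <= buf:
    items = 19 // nodes * buf[29]
for buf in nodes:
    nodes = 29 != 36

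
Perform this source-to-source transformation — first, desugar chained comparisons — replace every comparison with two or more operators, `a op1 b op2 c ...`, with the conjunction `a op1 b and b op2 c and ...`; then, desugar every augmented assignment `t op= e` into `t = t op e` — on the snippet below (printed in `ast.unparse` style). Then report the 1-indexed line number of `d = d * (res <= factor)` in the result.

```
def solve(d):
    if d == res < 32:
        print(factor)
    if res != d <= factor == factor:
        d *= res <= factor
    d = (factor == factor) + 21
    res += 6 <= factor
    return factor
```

5

Transformed code:
def solve(d):
    if d == res and res < 32:
        print(factor)
    if res != d and d <= factor and (factor == factor):
        d = d * (res <= factor)
    d = (factor == factor) + 21
    res = res + (6 <= factor)
    return factor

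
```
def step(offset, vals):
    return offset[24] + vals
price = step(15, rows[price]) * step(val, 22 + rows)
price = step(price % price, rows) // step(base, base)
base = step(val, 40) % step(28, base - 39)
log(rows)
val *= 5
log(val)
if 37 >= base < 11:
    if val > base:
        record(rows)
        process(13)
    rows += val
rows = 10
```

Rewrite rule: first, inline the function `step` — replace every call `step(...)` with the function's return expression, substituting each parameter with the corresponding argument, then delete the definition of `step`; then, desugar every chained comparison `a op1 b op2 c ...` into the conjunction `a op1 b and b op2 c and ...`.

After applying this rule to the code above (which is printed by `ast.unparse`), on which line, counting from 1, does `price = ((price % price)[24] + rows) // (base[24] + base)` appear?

Transformed code:
price = (15[24] + rows[price]) * (val[24] + (22 + rows))
price = ((price % price)[24] + rows) // (base[24] + base)
base = (val[24] + 40) % (28[24] + (base - 39))
log(rows)
val *= 5
log(val)
if 37 >= base and base < 11:
    if val > base:
        record(rows)
        process(13)
    rows += val
rows = 10

2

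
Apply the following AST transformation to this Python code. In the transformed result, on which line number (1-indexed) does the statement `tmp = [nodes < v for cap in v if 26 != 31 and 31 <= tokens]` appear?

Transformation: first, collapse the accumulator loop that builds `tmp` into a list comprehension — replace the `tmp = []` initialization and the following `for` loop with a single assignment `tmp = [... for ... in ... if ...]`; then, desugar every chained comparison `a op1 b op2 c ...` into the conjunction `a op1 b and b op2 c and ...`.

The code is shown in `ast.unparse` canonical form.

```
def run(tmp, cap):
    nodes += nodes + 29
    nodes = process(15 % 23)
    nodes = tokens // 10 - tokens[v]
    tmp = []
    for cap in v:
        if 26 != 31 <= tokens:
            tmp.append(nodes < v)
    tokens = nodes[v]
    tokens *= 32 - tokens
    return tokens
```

5

Transformed code:
def run(tmp, cap):
    nodes += nodes + 29
    nodes = process(15 % 23)
    nodes = tokens // 10 - tokens[v]
    tmp = [nodes < v for cap in v if 26 != 31 and 31 <= tokens]
    tokens = nodes[v]
    tokens *= 32 - tokens
    return tokens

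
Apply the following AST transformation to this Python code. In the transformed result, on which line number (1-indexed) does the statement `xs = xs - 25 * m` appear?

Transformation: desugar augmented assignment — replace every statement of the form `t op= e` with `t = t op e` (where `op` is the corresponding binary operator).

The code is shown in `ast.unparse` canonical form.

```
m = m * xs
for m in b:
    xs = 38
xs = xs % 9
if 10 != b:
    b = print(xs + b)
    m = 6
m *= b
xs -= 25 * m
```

9

Transformed code:
m = m * xs
for m in b:
    xs = 38
xs = xs % 9
if 10 != b:
    b = print(xs + b)
    m = 6
m = m * b
xs = xs - 25 * m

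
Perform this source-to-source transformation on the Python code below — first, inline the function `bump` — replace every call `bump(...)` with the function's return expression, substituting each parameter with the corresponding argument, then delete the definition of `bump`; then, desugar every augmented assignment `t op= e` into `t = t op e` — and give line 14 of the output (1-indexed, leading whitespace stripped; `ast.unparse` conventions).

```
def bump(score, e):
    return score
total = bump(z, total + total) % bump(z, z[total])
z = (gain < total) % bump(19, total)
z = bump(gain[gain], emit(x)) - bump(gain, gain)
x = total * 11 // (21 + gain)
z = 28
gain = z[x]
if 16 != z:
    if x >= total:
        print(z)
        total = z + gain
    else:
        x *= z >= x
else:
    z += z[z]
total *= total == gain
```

z = z + z[z]

Transformed code:
total = z % z
z = (gain < total) % 19
z = gain[gain] - gain
x = total * 11 // (21 + gain)
z = 28
gain = z[x]
if 16 != z:
    if x >= total:
        print(z)
        total = z + gain
    else:
        x = x * (z >= x)
else:
    z = z + z[z]
total = total * (total == gain)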